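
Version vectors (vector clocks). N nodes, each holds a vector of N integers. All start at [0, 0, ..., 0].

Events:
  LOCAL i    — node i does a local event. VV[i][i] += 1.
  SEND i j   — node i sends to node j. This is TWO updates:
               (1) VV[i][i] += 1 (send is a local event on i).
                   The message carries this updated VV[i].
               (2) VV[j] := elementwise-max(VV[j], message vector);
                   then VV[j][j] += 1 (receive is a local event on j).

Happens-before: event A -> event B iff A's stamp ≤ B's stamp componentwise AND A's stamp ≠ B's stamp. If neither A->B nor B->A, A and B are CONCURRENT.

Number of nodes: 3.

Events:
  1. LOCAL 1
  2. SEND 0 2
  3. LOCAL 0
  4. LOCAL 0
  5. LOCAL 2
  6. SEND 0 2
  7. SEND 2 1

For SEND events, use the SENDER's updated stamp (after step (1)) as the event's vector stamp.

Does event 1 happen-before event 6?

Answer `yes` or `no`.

Answer: no

Derivation:
Initial: VV[0]=[0, 0, 0]
Initial: VV[1]=[0, 0, 0]
Initial: VV[2]=[0, 0, 0]
Event 1: LOCAL 1: VV[1][1]++ -> VV[1]=[0, 1, 0]
Event 2: SEND 0->2: VV[0][0]++ -> VV[0]=[1, 0, 0], msg_vec=[1, 0, 0]; VV[2]=max(VV[2],msg_vec) then VV[2][2]++ -> VV[2]=[1, 0, 1]
Event 3: LOCAL 0: VV[0][0]++ -> VV[0]=[2, 0, 0]
Event 4: LOCAL 0: VV[0][0]++ -> VV[0]=[3, 0, 0]
Event 5: LOCAL 2: VV[2][2]++ -> VV[2]=[1, 0, 2]
Event 6: SEND 0->2: VV[0][0]++ -> VV[0]=[4, 0, 0], msg_vec=[4, 0, 0]; VV[2]=max(VV[2],msg_vec) then VV[2][2]++ -> VV[2]=[4, 0, 3]
Event 7: SEND 2->1: VV[2][2]++ -> VV[2]=[4, 0, 4], msg_vec=[4, 0, 4]; VV[1]=max(VV[1],msg_vec) then VV[1][1]++ -> VV[1]=[4, 2, 4]
Event 1 stamp: [0, 1, 0]
Event 6 stamp: [4, 0, 0]
[0, 1, 0] <= [4, 0, 0]? False. Equal? False. Happens-before: False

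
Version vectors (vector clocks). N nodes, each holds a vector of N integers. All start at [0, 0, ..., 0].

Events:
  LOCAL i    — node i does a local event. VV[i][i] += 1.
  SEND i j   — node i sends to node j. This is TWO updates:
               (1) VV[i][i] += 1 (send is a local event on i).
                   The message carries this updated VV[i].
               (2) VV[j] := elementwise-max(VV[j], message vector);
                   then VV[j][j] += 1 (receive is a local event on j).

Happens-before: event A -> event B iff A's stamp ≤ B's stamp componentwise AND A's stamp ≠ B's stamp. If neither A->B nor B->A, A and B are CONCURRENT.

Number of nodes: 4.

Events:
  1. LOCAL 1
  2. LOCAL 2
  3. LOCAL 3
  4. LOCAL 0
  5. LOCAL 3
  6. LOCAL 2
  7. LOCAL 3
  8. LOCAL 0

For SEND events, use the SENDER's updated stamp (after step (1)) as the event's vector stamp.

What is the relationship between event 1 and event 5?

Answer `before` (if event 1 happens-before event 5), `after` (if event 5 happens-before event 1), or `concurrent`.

Answer: concurrent

Derivation:
Initial: VV[0]=[0, 0, 0, 0]
Initial: VV[1]=[0, 0, 0, 0]
Initial: VV[2]=[0, 0, 0, 0]
Initial: VV[3]=[0, 0, 0, 0]
Event 1: LOCAL 1: VV[1][1]++ -> VV[1]=[0, 1, 0, 0]
Event 2: LOCAL 2: VV[2][2]++ -> VV[2]=[0, 0, 1, 0]
Event 3: LOCAL 3: VV[3][3]++ -> VV[3]=[0, 0, 0, 1]
Event 4: LOCAL 0: VV[0][0]++ -> VV[0]=[1, 0, 0, 0]
Event 5: LOCAL 3: VV[3][3]++ -> VV[3]=[0, 0, 0, 2]
Event 6: LOCAL 2: VV[2][2]++ -> VV[2]=[0, 0, 2, 0]
Event 7: LOCAL 3: VV[3][3]++ -> VV[3]=[0, 0, 0, 3]
Event 8: LOCAL 0: VV[0][0]++ -> VV[0]=[2, 0, 0, 0]
Event 1 stamp: [0, 1, 0, 0]
Event 5 stamp: [0, 0, 0, 2]
[0, 1, 0, 0] <= [0, 0, 0, 2]? False
[0, 0, 0, 2] <= [0, 1, 0, 0]? False
Relation: concurrent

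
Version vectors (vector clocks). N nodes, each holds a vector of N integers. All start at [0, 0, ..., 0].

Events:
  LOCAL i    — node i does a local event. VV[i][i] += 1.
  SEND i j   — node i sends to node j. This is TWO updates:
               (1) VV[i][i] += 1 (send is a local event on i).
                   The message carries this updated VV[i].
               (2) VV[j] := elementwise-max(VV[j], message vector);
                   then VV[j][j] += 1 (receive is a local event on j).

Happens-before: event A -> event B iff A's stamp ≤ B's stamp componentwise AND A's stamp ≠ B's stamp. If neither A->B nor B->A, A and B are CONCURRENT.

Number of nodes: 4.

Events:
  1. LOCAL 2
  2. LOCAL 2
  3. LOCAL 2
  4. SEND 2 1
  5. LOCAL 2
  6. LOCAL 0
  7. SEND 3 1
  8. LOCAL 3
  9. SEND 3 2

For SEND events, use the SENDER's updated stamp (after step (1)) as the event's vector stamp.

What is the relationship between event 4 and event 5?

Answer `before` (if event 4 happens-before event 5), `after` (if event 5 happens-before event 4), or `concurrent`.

Initial: VV[0]=[0, 0, 0, 0]
Initial: VV[1]=[0, 0, 0, 0]
Initial: VV[2]=[0, 0, 0, 0]
Initial: VV[3]=[0, 0, 0, 0]
Event 1: LOCAL 2: VV[2][2]++ -> VV[2]=[0, 0, 1, 0]
Event 2: LOCAL 2: VV[2][2]++ -> VV[2]=[0, 0, 2, 0]
Event 3: LOCAL 2: VV[2][2]++ -> VV[2]=[0, 0, 3, 0]
Event 4: SEND 2->1: VV[2][2]++ -> VV[2]=[0, 0, 4, 0], msg_vec=[0, 0, 4, 0]; VV[1]=max(VV[1],msg_vec) then VV[1][1]++ -> VV[1]=[0, 1, 4, 0]
Event 5: LOCAL 2: VV[2][2]++ -> VV[2]=[0, 0, 5, 0]
Event 6: LOCAL 0: VV[0][0]++ -> VV[0]=[1, 0, 0, 0]
Event 7: SEND 3->1: VV[3][3]++ -> VV[3]=[0, 0, 0, 1], msg_vec=[0, 0, 0, 1]; VV[1]=max(VV[1],msg_vec) then VV[1][1]++ -> VV[1]=[0, 2, 4, 1]
Event 8: LOCAL 3: VV[3][3]++ -> VV[3]=[0, 0, 0, 2]
Event 9: SEND 3->2: VV[3][3]++ -> VV[3]=[0, 0, 0, 3], msg_vec=[0, 0, 0, 3]; VV[2]=max(VV[2],msg_vec) then VV[2][2]++ -> VV[2]=[0, 0, 6, 3]
Event 4 stamp: [0, 0, 4, 0]
Event 5 stamp: [0, 0, 5, 0]
[0, 0, 4, 0] <= [0, 0, 5, 0]? True
[0, 0, 5, 0] <= [0, 0, 4, 0]? False
Relation: before

Answer: before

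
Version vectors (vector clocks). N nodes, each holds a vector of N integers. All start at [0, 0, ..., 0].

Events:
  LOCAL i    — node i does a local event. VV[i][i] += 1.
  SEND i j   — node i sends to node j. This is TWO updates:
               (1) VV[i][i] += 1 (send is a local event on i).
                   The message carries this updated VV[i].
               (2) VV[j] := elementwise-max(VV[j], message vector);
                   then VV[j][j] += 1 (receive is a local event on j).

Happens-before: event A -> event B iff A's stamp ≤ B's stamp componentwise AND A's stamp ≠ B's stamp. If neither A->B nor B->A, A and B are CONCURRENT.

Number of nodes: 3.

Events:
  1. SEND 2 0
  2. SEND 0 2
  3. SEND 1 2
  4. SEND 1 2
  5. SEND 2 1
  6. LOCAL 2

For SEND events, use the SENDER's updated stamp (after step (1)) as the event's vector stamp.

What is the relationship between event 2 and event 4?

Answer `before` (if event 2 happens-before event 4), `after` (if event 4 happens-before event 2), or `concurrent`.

Answer: concurrent

Derivation:
Initial: VV[0]=[0, 0, 0]
Initial: VV[1]=[0, 0, 0]
Initial: VV[2]=[0, 0, 0]
Event 1: SEND 2->0: VV[2][2]++ -> VV[2]=[0, 0, 1], msg_vec=[0, 0, 1]; VV[0]=max(VV[0],msg_vec) then VV[0][0]++ -> VV[0]=[1, 0, 1]
Event 2: SEND 0->2: VV[0][0]++ -> VV[0]=[2, 0, 1], msg_vec=[2, 0, 1]; VV[2]=max(VV[2],msg_vec) then VV[2][2]++ -> VV[2]=[2, 0, 2]
Event 3: SEND 1->2: VV[1][1]++ -> VV[1]=[0, 1, 0], msg_vec=[0, 1, 0]; VV[2]=max(VV[2],msg_vec) then VV[2][2]++ -> VV[2]=[2, 1, 3]
Event 4: SEND 1->2: VV[1][1]++ -> VV[1]=[0, 2, 0], msg_vec=[0, 2, 0]; VV[2]=max(VV[2],msg_vec) then VV[2][2]++ -> VV[2]=[2, 2, 4]
Event 5: SEND 2->1: VV[2][2]++ -> VV[2]=[2, 2, 5], msg_vec=[2, 2, 5]; VV[1]=max(VV[1],msg_vec) then VV[1][1]++ -> VV[1]=[2, 3, 5]
Event 6: LOCAL 2: VV[2][2]++ -> VV[2]=[2, 2, 6]
Event 2 stamp: [2, 0, 1]
Event 4 stamp: [0, 2, 0]
[2, 0, 1] <= [0, 2, 0]? False
[0, 2, 0] <= [2, 0, 1]? False
Relation: concurrent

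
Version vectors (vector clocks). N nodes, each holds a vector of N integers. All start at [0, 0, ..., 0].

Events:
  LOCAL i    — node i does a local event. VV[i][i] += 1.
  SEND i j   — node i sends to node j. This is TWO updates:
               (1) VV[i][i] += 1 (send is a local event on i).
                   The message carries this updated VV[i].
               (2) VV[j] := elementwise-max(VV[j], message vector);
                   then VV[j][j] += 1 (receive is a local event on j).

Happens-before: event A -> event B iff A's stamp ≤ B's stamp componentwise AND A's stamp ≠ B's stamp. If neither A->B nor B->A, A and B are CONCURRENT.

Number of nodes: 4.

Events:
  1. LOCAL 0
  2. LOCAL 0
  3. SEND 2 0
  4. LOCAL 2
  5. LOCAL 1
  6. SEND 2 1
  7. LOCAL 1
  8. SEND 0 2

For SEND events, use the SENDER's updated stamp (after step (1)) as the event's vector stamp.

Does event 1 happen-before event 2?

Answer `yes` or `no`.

Initial: VV[0]=[0, 0, 0, 0]
Initial: VV[1]=[0, 0, 0, 0]
Initial: VV[2]=[0, 0, 0, 0]
Initial: VV[3]=[0, 0, 0, 0]
Event 1: LOCAL 0: VV[0][0]++ -> VV[0]=[1, 0, 0, 0]
Event 2: LOCAL 0: VV[0][0]++ -> VV[0]=[2, 0, 0, 0]
Event 3: SEND 2->0: VV[2][2]++ -> VV[2]=[0, 0, 1, 0], msg_vec=[0, 0, 1, 0]; VV[0]=max(VV[0],msg_vec) then VV[0][0]++ -> VV[0]=[3, 0, 1, 0]
Event 4: LOCAL 2: VV[2][2]++ -> VV[2]=[0, 0, 2, 0]
Event 5: LOCAL 1: VV[1][1]++ -> VV[1]=[0, 1, 0, 0]
Event 6: SEND 2->1: VV[2][2]++ -> VV[2]=[0, 0, 3, 0], msg_vec=[0, 0, 3, 0]; VV[1]=max(VV[1],msg_vec) then VV[1][1]++ -> VV[1]=[0, 2, 3, 0]
Event 7: LOCAL 1: VV[1][1]++ -> VV[1]=[0, 3, 3, 0]
Event 8: SEND 0->2: VV[0][0]++ -> VV[0]=[4, 0, 1, 0], msg_vec=[4, 0, 1, 0]; VV[2]=max(VV[2],msg_vec) then VV[2][2]++ -> VV[2]=[4, 0, 4, 0]
Event 1 stamp: [1, 0, 0, 0]
Event 2 stamp: [2, 0, 0, 0]
[1, 0, 0, 0] <= [2, 0, 0, 0]? True. Equal? False. Happens-before: True

Answer: yes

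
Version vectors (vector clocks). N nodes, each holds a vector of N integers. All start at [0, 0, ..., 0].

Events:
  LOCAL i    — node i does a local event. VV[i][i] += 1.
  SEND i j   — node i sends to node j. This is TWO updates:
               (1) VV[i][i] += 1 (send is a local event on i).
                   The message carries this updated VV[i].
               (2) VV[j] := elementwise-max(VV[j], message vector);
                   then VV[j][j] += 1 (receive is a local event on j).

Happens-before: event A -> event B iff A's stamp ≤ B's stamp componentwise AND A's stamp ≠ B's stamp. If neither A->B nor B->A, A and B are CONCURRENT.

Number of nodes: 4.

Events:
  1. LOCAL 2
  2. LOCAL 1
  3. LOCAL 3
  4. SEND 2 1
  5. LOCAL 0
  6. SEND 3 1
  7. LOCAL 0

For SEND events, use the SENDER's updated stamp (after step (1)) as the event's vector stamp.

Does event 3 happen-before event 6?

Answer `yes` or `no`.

Answer: yes

Derivation:
Initial: VV[0]=[0, 0, 0, 0]
Initial: VV[1]=[0, 0, 0, 0]
Initial: VV[2]=[0, 0, 0, 0]
Initial: VV[3]=[0, 0, 0, 0]
Event 1: LOCAL 2: VV[2][2]++ -> VV[2]=[0, 0, 1, 0]
Event 2: LOCAL 1: VV[1][1]++ -> VV[1]=[0, 1, 0, 0]
Event 3: LOCAL 3: VV[3][3]++ -> VV[3]=[0, 0, 0, 1]
Event 4: SEND 2->1: VV[2][2]++ -> VV[2]=[0, 0, 2, 0], msg_vec=[0, 0, 2, 0]; VV[1]=max(VV[1],msg_vec) then VV[1][1]++ -> VV[1]=[0, 2, 2, 0]
Event 5: LOCAL 0: VV[0][0]++ -> VV[0]=[1, 0, 0, 0]
Event 6: SEND 3->1: VV[3][3]++ -> VV[3]=[0, 0, 0, 2], msg_vec=[0, 0, 0, 2]; VV[1]=max(VV[1],msg_vec) then VV[1][1]++ -> VV[1]=[0, 3, 2, 2]
Event 7: LOCAL 0: VV[0][0]++ -> VV[0]=[2, 0, 0, 0]
Event 3 stamp: [0, 0, 0, 1]
Event 6 stamp: [0, 0, 0, 2]
[0, 0, 0, 1] <= [0, 0, 0, 2]? True. Equal? False. Happens-before: True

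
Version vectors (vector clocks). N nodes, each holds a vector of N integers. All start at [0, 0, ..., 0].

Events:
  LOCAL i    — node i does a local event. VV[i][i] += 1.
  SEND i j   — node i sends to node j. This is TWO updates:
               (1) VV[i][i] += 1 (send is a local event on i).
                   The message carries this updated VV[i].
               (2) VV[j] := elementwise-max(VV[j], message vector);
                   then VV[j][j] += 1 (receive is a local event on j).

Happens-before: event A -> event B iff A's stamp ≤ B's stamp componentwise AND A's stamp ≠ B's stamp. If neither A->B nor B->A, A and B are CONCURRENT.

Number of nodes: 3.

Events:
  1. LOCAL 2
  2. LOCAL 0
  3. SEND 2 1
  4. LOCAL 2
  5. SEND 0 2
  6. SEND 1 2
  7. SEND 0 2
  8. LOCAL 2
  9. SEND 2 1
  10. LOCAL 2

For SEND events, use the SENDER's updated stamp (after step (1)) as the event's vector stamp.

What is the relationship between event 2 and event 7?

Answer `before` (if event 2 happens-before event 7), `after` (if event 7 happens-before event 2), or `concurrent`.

Answer: before

Derivation:
Initial: VV[0]=[0, 0, 0]
Initial: VV[1]=[0, 0, 0]
Initial: VV[2]=[0, 0, 0]
Event 1: LOCAL 2: VV[2][2]++ -> VV[2]=[0, 0, 1]
Event 2: LOCAL 0: VV[0][0]++ -> VV[0]=[1, 0, 0]
Event 3: SEND 2->1: VV[2][2]++ -> VV[2]=[0, 0, 2], msg_vec=[0, 0, 2]; VV[1]=max(VV[1],msg_vec) then VV[1][1]++ -> VV[1]=[0, 1, 2]
Event 4: LOCAL 2: VV[2][2]++ -> VV[2]=[0, 0, 3]
Event 5: SEND 0->2: VV[0][0]++ -> VV[0]=[2, 0, 0], msg_vec=[2, 0, 0]; VV[2]=max(VV[2],msg_vec) then VV[2][2]++ -> VV[2]=[2, 0, 4]
Event 6: SEND 1->2: VV[1][1]++ -> VV[1]=[0, 2, 2], msg_vec=[0, 2, 2]; VV[2]=max(VV[2],msg_vec) then VV[2][2]++ -> VV[2]=[2, 2, 5]
Event 7: SEND 0->2: VV[0][0]++ -> VV[0]=[3, 0, 0], msg_vec=[3, 0, 0]; VV[2]=max(VV[2],msg_vec) then VV[2][2]++ -> VV[2]=[3, 2, 6]
Event 8: LOCAL 2: VV[2][2]++ -> VV[2]=[3, 2, 7]
Event 9: SEND 2->1: VV[2][2]++ -> VV[2]=[3, 2, 8], msg_vec=[3, 2, 8]; VV[1]=max(VV[1],msg_vec) then VV[1][1]++ -> VV[1]=[3, 3, 8]
Event 10: LOCAL 2: VV[2][2]++ -> VV[2]=[3, 2, 9]
Event 2 stamp: [1, 0, 0]
Event 7 stamp: [3, 0, 0]
[1, 0, 0] <= [3, 0, 0]? True
[3, 0, 0] <= [1, 0, 0]? False
Relation: before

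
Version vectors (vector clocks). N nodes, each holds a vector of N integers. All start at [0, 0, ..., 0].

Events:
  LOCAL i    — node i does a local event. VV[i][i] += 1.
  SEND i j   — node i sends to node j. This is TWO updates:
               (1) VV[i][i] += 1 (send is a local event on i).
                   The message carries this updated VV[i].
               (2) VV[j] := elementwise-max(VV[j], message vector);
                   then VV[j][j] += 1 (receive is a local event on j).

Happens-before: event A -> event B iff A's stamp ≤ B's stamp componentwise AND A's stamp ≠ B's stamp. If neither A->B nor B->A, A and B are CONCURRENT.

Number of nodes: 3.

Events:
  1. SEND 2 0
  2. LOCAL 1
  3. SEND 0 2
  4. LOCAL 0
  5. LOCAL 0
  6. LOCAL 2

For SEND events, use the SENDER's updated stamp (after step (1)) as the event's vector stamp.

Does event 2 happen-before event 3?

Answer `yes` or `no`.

Answer: no

Derivation:
Initial: VV[0]=[0, 0, 0]
Initial: VV[1]=[0, 0, 0]
Initial: VV[2]=[0, 0, 0]
Event 1: SEND 2->0: VV[2][2]++ -> VV[2]=[0, 0, 1], msg_vec=[0, 0, 1]; VV[0]=max(VV[0],msg_vec) then VV[0][0]++ -> VV[0]=[1, 0, 1]
Event 2: LOCAL 1: VV[1][1]++ -> VV[1]=[0, 1, 0]
Event 3: SEND 0->2: VV[0][0]++ -> VV[0]=[2, 0, 1], msg_vec=[2, 0, 1]; VV[2]=max(VV[2],msg_vec) then VV[2][2]++ -> VV[2]=[2, 0, 2]
Event 4: LOCAL 0: VV[0][0]++ -> VV[0]=[3, 0, 1]
Event 5: LOCAL 0: VV[0][0]++ -> VV[0]=[4, 0, 1]
Event 6: LOCAL 2: VV[2][2]++ -> VV[2]=[2, 0, 3]
Event 2 stamp: [0, 1, 0]
Event 3 stamp: [2, 0, 1]
[0, 1, 0] <= [2, 0, 1]? False. Equal? False. Happens-before: False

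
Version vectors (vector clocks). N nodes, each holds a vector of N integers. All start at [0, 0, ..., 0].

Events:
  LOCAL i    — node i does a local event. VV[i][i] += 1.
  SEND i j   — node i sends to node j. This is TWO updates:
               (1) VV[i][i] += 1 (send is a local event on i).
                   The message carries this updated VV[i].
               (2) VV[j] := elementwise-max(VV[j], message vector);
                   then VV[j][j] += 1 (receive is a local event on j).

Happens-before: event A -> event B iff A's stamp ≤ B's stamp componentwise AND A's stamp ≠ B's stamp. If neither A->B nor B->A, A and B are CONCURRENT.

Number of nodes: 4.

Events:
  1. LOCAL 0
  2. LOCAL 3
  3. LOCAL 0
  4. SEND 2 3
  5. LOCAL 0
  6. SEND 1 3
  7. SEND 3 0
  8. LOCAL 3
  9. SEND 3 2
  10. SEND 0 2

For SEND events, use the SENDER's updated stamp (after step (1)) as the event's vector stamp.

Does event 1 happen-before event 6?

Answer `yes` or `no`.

Initial: VV[0]=[0, 0, 0, 0]
Initial: VV[1]=[0, 0, 0, 0]
Initial: VV[2]=[0, 0, 0, 0]
Initial: VV[3]=[0, 0, 0, 0]
Event 1: LOCAL 0: VV[0][0]++ -> VV[0]=[1, 0, 0, 0]
Event 2: LOCAL 3: VV[3][3]++ -> VV[3]=[0, 0, 0, 1]
Event 3: LOCAL 0: VV[0][0]++ -> VV[0]=[2, 0, 0, 0]
Event 4: SEND 2->3: VV[2][2]++ -> VV[2]=[0, 0, 1, 0], msg_vec=[0, 0, 1, 0]; VV[3]=max(VV[3],msg_vec) then VV[3][3]++ -> VV[3]=[0, 0, 1, 2]
Event 5: LOCAL 0: VV[0][0]++ -> VV[0]=[3, 0, 0, 0]
Event 6: SEND 1->3: VV[1][1]++ -> VV[1]=[0, 1, 0, 0], msg_vec=[0, 1, 0, 0]; VV[3]=max(VV[3],msg_vec) then VV[3][3]++ -> VV[3]=[0, 1, 1, 3]
Event 7: SEND 3->0: VV[3][3]++ -> VV[3]=[0, 1, 1, 4], msg_vec=[0, 1, 1, 4]; VV[0]=max(VV[0],msg_vec) then VV[0][0]++ -> VV[0]=[4, 1, 1, 4]
Event 8: LOCAL 3: VV[3][3]++ -> VV[3]=[0, 1, 1, 5]
Event 9: SEND 3->2: VV[3][3]++ -> VV[3]=[0, 1, 1, 6], msg_vec=[0, 1, 1, 6]; VV[2]=max(VV[2],msg_vec) then VV[2][2]++ -> VV[2]=[0, 1, 2, 6]
Event 10: SEND 0->2: VV[0][0]++ -> VV[0]=[5, 1, 1, 4], msg_vec=[5, 1, 1, 4]; VV[2]=max(VV[2],msg_vec) then VV[2][2]++ -> VV[2]=[5, 1, 3, 6]
Event 1 stamp: [1, 0, 0, 0]
Event 6 stamp: [0, 1, 0, 0]
[1, 0, 0, 0] <= [0, 1, 0, 0]? False. Equal? False. Happens-before: False

Answer: no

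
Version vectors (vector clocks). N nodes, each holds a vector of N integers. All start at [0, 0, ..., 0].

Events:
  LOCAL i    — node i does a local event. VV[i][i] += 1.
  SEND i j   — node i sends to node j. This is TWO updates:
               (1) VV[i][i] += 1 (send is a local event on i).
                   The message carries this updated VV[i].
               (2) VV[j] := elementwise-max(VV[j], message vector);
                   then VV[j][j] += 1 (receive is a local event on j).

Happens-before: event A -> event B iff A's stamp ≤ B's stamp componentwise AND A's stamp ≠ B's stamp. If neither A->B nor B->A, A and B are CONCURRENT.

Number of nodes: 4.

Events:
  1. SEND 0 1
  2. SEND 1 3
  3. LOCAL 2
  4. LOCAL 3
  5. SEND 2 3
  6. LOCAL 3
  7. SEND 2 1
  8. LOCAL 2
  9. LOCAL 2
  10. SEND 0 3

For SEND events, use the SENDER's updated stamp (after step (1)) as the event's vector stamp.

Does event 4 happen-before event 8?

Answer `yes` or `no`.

Initial: VV[0]=[0, 0, 0, 0]
Initial: VV[1]=[0, 0, 0, 0]
Initial: VV[2]=[0, 0, 0, 0]
Initial: VV[3]=[0, 0, 0, 0]
Event 1: SEND 0->1: VV[0][0]++ -> VV[0]=[1, 0, 0, 0], msg_vec=[1, 0, 0, 0]; VV[1]=max(VV[1],msg_vec) then VV[1][1]++ -> VV[1]=[1, 1, 0, 0]
Event 2: SEND 1->3: VV[1][1]++ -> VV[1]=[1, 2, 0, 0], msg_vec=[1, 2, 0, 0]; VV[3]=max(VV[3],msg_vec) then VV[3][3]++ -> VV[3]=[1, 2, 0, 1]
Event 3: LOCAL 2: VV[2][2]++ -> VV[2]=[0, 0, 1, 0]
Event 4: LOCAL 3: VV[3][3]++ -> VV[3]=[1, 2, 0, 2]
Event 5: SEND 2->3: VV[2][2]++ -> VV[2]=[0, 0, 2, 0], msg_vec=[0, 0, 2, 0]; VV[3]=max(VV[3],msg_vec) then VV[3][3]++ -> VV[3]=[1, 2, 2, 3]
Event 6: LOCAL 3: VV[3][3]++ -> VV[3]=[1, 2, 2, 4]
Event 7: SEND 2->1: VV[2][2]++ -> VV[2]=[0, 0, 3, 0], msg_vec=[0, 0, 3, 0]; VV[1]=max(VV[1],msg_vec) then VV[1][1]++ -> VV[1]=[1, 3, 3, 0]
Event 8: LOCAL 2: VV[2][2]++ -> VV[2]=[0, 0, 4, 0]
Event 9: LOCAL 2: VV[2][2]++ -> VV[2]=[0, 0, 5, 0]
Event 10: SEND 0->3: VV[0][0]++ -> VV[0]=[2, 0, 0, 0], msg_vec=[2, 0, 0, 0]; VV[3]=max(VV[3],msg_vec) then VV[3][3]++ -> VV[3]=[2, 2, 2, 5]
Event 4 stamp: [1, 2, 0, 2]
Event 8 stamp: [0, 0, 4, 0]
[1, 2, 0, 2] <= [0, 0, 4, 0]? False. Equal? False. Happens-before: False

Answer: no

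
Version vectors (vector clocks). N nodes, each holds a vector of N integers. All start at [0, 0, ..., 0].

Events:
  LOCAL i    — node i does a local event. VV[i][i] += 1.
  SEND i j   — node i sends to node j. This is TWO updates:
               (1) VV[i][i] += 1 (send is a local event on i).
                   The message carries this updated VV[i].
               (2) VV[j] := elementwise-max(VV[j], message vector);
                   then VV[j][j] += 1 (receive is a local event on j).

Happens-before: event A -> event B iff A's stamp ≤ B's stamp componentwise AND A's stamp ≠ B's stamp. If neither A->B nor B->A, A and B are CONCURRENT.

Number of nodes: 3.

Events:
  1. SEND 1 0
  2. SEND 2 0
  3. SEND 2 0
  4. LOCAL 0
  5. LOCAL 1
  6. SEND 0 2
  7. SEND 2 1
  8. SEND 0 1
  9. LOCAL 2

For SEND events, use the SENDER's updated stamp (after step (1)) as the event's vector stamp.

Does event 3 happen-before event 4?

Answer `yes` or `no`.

Answer: yes

Derivation:
Initial: VV[0]=[0, 0, 0]
Initial: VV[1]=[0, 0, 0]
Initial: VV[2]=[0, 0, 0]
Event 1: SEND 1->0: VV[1][1]++ -> VV[1]=[0, 1, 0], msg_vec=[0, 1, 0]; VV[0]=max(VV[0],msg_vec) then VV[0][0]++ -> VV[0]=[1, 1, 0]
Event 2: SEND 2->0: VV[2][2]++ -> VV[2]=[0, 0, 1], msg_vec=[0, 0, 1]; VV[0]=max(VV[0],msg_vec) then VV[0][0]++ -> VV[0]=[2, 1, 1]
Event 3: SEND 2->0: VV[2][2]++ -> VV[2]=[0, 0, 2], msg_vec=[0, 0, 2]; VV[0]=max(VV[0],msg_vec) then VV[0][0]++ -> VV[0]=[3, 1, 2]
Event 4: LOCAL 0: VV[0][0]++ -> VV[0]=[4, 1, 2]
Event 5: LOCAL 1: VV[1][1]++ -> VV[1]=[0, 2, 0]
Event 6: SEND 0->2: VV[0][0]++ -> VV[0]=[5, 1, 2], msg_vec=[5, 1, 2]; VV[2]=max(VV[2],msg_vec) then VV[2][2]++ -> VV[2]=[5, 1, 3]
Event 7: SEND 2->1: VV[2][2]++ -> VV[2]=[5, 1, 4], msg_vec=[5, 1, 4]; VV[1]=max(VV[1],msg_vec) then VV[1][1]++ -> VV[1]=[5, 3, 4]
Event 8: SEND 0->1: VV[0][0]++ -> VV[0]=[6, 1, 2], msg_vec=[6, 1, 2]; VV[1]=max(VV[1],msg_vec) then VV[1][1]++ -> VV[1]=[6, 4, 4]
Event 9: LOCAL 2: VV[2][2]++ -> VV[2]=[5, 1, 5]
Event 3 stamp: [0, 0, 2]
Event 4 stamp: [4, 1, 2]
[0, 0, 2] <= [4, 1, 2]? True. Equal? False. Happens-before: True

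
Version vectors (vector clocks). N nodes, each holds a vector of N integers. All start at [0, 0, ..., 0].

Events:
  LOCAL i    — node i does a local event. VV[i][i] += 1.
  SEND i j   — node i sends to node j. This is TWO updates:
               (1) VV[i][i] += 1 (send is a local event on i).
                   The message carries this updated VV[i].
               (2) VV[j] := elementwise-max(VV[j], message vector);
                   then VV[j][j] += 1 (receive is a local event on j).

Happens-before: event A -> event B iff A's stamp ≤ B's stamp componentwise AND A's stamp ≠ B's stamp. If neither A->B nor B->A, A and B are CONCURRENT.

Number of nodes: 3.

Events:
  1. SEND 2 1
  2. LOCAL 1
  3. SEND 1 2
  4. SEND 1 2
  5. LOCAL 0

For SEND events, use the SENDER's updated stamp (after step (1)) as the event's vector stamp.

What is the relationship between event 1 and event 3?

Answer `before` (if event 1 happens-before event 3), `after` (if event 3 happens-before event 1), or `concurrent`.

Answer: before

Derivation:
Initial: VV[0]=[0, 0, 0]
Initial: VV[1]=[0, 0, 0]
Initial: VV[2]=[0, 0, 0]
Event 1: SEND 2->1: VV[2][2]++ -> VV[2]=[0, 0, 1], msg_vec=[0, 0, 1]; VV[1]=max(VV[1],msg_vec) then VV[1][1]++ -> VV[1]=[0, 1, 1]
Event 2: LOCAL 1: VV[1][1]++ -> VV[1]=[0, 2, 1]
Event 3: SEND 1->2: VV[1][1]++ -> VV[1]=[0, 3, 1], msg_vec=[0, 3, 1]; VV[2]=max(VV[2],msg_vec) then VV[2][2]++ -> VV[2]=[0, 3, 2]
Event 4: SEND 1->2: VV[1][1]++ -> VV[1]=[0, 4, 1], msg_vec=[0, 4, 1]; VV[2]=max(VV[2],msg_vec) then VV[2][2]++ -> VV[2]=[0, 4, 3]
Event 5: LOCAL 0: VV[0][0]++ -> VV[0]=[1, 0, 0]
Event 1 stamp: [0, 0, 1]
Event 3 stamp: [0, 3, 1]
[0, 0, 1] <= [0, 3, 1]? True
[0, 3, 1] <= [0, 0, 1]? False
Relation: before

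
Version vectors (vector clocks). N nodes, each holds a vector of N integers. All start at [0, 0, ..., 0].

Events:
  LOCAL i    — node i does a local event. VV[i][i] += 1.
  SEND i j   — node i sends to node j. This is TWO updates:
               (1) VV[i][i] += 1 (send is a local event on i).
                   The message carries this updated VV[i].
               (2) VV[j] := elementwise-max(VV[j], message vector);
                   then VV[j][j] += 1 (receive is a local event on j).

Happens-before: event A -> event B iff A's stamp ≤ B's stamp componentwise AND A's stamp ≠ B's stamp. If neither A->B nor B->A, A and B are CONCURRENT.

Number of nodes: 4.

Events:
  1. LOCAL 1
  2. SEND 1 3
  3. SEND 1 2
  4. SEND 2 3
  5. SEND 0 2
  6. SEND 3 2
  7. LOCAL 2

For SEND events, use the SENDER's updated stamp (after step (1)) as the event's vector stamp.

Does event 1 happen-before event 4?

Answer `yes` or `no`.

Answer: yes

Derivation:
Initial: VV[0]=[0, 0, 0, 0]
Initial: VV[1]=[0, 0, 0, 0]
Initial: VV[2]=[0, 0, 0, 0]
Initial: VV[3]=[0, 0, 0, 0]
Event 1: LOCAL 1: VV[1][1]++ -> VV[1]=[0, 1, 0, 0]
Event 2: SEND 1->3: VV[1][1]++ -> VV[1]=[0, 2, 0, 0], msg_vec=[0, 2, 0, 0]; VV[3]=max(VV[3],msg_vec) then VV[3][3]++ -> VV[3]=[0, 2, 0, 1]
Event 3: SEND 1->2: VV[1][1]++ -> VV[1]=[0, 3, 0, 0], msg_vec=[0, 3, 0, 0]; VV[2]=max(VV[2],msg_vec) then VV[2][2]++ -> VV[2]=[0, 3, 1, 0]
Event 4: SEND 2->3: VV[2][2]++ -> VV[2]=[0, 3, 2, 0], msg_vec=[0, 3, 2, 0]; VV[3]=max(VV[3],msg_vec) then VV[3][3]++ -> VV[3]=[0, 3, 2, 2]
Event 5: SEND 0->2: VV[0][0]++ -> VV[0]=[1, 0, 0, 0], msg_vec=[1, 0, 0, 0]; VV[2]=max(VV[2],msg_vec) then VV[2][2]++ -> VV[2]=[1, 3, 3, 0]
Event 6: SEND 3->2: VV[3][3]++ -> VV[3]=[0, 3, 2, 3], msg_vec=[0, 3, 2, 3]; VV[2]=max(VV[2],msg_vec) then VV[2][2]++ -> VV[2]=[1, 3, 4, 3]
Event 7: LOCAL 2: VV[2][2]++ -> VV[2]=[1, 3, 5, 3]
Event 1 stamp: [0, 1, 0, 0]
Event 4 stamp: [0, 3, 2, 0]
[0, 1, 0, 0] <= [0, 3, 2, 0]? True. Equal? False. Happens-before: True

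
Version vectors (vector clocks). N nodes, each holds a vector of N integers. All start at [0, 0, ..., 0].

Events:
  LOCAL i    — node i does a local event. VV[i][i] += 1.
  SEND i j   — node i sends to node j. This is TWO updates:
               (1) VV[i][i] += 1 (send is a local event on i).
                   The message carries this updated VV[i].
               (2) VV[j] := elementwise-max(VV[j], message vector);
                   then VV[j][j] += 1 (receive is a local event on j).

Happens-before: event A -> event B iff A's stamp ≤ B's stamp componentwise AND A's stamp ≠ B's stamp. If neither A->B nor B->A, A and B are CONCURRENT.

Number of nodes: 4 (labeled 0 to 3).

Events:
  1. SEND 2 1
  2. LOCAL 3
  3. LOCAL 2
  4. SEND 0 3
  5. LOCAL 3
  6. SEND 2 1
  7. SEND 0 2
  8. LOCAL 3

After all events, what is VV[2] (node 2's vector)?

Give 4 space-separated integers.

Answer: 2 0 4 0

Derivation:
Initial: VV[0]=[0, 0, 0, 0]
Initial: VV[1]=[0, 0, 0, 0]
Initial: VV[2]=[0, 0, 0, 0]
Initial: VV[3]=[0, 0, 0, 0]
Event 1: SEND 2->1: VV[2][2]++ -> VV[2]=[0, 0, 1, 0], msg_vec=[0, 0, 1, 0]; VV[1]=max(VV[1],msg_vec) then VV[1][1]++ -> VV[1]=[0, 1, 1, 0]
Event 2: LOCAL 3: VV[3][3]++ -> VV[3]=[0, 0, 0, 1]
Event 3: LOCAL 2: VV[2][2]++ -> VV[2]=[0, 0, 2, 0]
Event 4: SEND 0->3: VV[0][0]++ -> VV[0]=[1, 0, 0, 0], msg_vec=[1, 0, 0, 0]; VV[3]=max(VV[3],msg_vec) then VV[3][3]++ -> VV[3]=[1, 0, 0, 2]
Event 5: LOCAL 3: VV[3][3]++ -> VV[3]=[1, 0, 0, 3]
Event 6: SEND 2->1: VV[2][2]++ -> VV[2]=[0, 0, 3, 0], msg_vec=[0, 0, 3, 0]; VV[1]=max(VV[1],msg_vec) then VV[1][1]++ -> VV[1]=[0, 2, 3, 0]
Event 7: SEND 0->2: VV[0][0]++ -> VV[0]=[2, 0, 0, 0], msg_vec=[2, 0, 0, 0]; VV[2]=max(VV[2],msg_vec) then VV[2][2]++ -> VV[2]=[2, 0, 4, 0]
Event 8: LOCAL 3: VV[3][3]++ -> VV[3]=[1, 0, 0, 4]
Final vectors: VV[0]=[2, 0, 0, 0]; VV[1]=[0, 2, 3, 0]; VV[2]=[2, 0, 4, 0]; VV[3]=[1, 0, 0, 4]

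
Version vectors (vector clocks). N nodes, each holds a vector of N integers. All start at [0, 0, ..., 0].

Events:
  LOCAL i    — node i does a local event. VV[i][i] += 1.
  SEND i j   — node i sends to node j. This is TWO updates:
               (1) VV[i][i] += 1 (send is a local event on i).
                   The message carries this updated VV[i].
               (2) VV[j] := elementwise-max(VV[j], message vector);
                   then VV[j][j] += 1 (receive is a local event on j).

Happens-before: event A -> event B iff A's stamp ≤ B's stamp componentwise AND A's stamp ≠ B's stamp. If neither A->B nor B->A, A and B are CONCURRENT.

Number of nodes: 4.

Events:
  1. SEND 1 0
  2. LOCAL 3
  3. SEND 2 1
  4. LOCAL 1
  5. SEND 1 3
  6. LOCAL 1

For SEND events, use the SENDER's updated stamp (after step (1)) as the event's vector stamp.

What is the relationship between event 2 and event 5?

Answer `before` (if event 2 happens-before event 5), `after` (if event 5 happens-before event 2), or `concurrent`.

Answer: concurrent

Derivation:
Initial: VV[0]=[0, 0, 0, 0]
Initial: VV[1]=[0, 0, 0, 0]
Initial: VV[2]=[0, 0, 0, 0]
Initial: VV[3]=[0, 0, 0, 0]
Event 1: SEND 1->0: VV[1][1]++ -> VV[1]=[0, 1, 0, 0], msg_vec=[0, 1, 0, 0]; VV[0]=max(VV[0],msg_vec) then VV[0][0]++ -> VV[0]=[1, 1, 0, 0]
Event 2: LOCAL 3: VV[3][3]++ -> VV[3]=[0, 0, 0, 1]
Event 3: SEND 2->1: VV[2][2]++ -> VV[2]=[0, 0, 1, 0], msg_vec=[0, 0, 1, 0]; VV[1]=max(VV[1],msg_vec) then VV[1][1]++ -> VV[1]=[0, 2, 1, 0]
Event 4: LOCAL 1: VV[1][1]++ -> VV[1]=[0, 3, 1, 0]
Event 5: SEND 1->3: VV[1][1]++ -> VV[1]=[0, 4, 1, 0], msg_vec=[0, 4, 1, 0]; VV[3]=max(VV[3],msg_vec) then VV[3][3]++ -> VV[3]=[0, 4, 1, 2]
Event 6: LOCAL 1: VV[1][1]++ -> VV[1]=[0, 5, 1, 0]
Event 2 stamp: [0, 0, 0, 1]
Event 5 stamp: [0, 4, 1, 0]
[0, 0, 0, 1] <= [0, 4, 1, 0]? False
[0, 4, 1, 0] <= [0, 0, 0, 1]? False
Relation: concurrent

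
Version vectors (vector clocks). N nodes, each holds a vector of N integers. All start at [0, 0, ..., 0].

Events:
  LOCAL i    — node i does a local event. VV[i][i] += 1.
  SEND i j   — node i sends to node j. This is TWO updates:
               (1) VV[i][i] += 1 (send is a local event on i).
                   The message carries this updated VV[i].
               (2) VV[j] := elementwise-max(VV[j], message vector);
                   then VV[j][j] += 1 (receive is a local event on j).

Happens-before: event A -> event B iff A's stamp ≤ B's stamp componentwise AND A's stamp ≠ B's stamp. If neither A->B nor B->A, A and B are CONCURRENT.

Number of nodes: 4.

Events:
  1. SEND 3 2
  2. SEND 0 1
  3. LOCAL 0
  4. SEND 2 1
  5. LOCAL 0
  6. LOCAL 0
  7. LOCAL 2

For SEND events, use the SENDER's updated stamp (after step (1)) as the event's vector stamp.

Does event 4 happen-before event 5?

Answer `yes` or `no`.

Initial: VV[0]=[0, 0, 0, 0]
Initial: VV[1]=[0, 0, 0, 0]
Initial: VV[2]=[0, 0, 0, 0]
Initial: VV[3]=[0, 0, 0, 0]
Event 1: SEND 3->2: VV[3][3]++ -> VV[3]=[0, 0, 0, 1], msg_vec=[0, 0, 0, 1]; VV[2]=max(VV[2],msg_vec) then VV[2][2]++ -> VV[2]=[0, 0, 1, 1]
Event 2: SEND 0->1: VV[0][0]++ -> VV[0]=[1, 0, 0, 0], msg_vec=[1, 0, 0, 0]; VV[1]=max(VV[1],msg_vec) then VV[1][1]++ -> VV[1]=[1, 1, 0, 0]
Event 3: LOCAL 0: VV[0][0]++ -> VV[0]=[2, 0, 0, 0]
Event 4: SEND 2->1: VV[2][2]++ -> VV[2]=[0, 0, 2, 1], msg_vec=[0, 0, 2, 1]; VV[1]=max(VV[1],msg_vec) then VV[1][1]++ -> VV[1]=[1, 2, 2, 1]
Event 5: LOCAL 0: VV[0][0]++ -> VV[0]=[3, 0, 0, 0]
Event 6: LOCAL 0: VV[0][0]++ -> VV[0]=[4, 0, 0, 0]
Event 7: LOCAL 2: VV[2][2]++ -> VV[2]=[0, 0, 3, 1]
Event 4 stamp: [0, 0, 2, 1]
Event 5 stamp: [3, 0, 0, 0]
[0, 0, 2, 1] <= [3, 0, 0, 0]? False. Equal? False. Happens-before: False

Answer: no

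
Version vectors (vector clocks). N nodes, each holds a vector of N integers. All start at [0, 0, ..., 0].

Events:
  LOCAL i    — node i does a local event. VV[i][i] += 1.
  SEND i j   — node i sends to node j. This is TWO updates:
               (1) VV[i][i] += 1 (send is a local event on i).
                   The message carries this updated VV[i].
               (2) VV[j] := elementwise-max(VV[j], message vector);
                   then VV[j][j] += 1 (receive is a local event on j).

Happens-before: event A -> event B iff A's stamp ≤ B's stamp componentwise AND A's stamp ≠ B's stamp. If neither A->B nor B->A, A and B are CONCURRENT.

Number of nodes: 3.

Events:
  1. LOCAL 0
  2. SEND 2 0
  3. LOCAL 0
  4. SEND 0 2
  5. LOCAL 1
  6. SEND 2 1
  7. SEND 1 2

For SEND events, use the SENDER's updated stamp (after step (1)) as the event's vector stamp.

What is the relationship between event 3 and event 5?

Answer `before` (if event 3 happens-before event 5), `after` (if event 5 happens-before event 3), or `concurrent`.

Answer: concurrent

Derivation:
Initial: VV[0]=[0, 0, 0]
Initial: VV[1]=[0, 0, 0]
Initial: VV[2]=[0, 0, 0]
Event 1: LOCAL 0: VV[0][0]++ -> VV[0]=[1, 0, 0]
Event 2: SEND 2->0: VV[2][2]++ -> VV[2]=[0, 0, 1], msg_vec=[0, 0, 1]; VV[0]=max(VV[0],msg_vec) then VV[0][0]++ -> VV[0]=[2, 0, 1]
Event 3: LOCAL 0: VV[0][0]++ -> VV[0]=[3, 0, 1]
Event 4: SEND 0->2: VV[0][0]++ -> VV[0]=[4, 0, 1], msg_vec=[4, 0, 1]; VV[2]=max(VV[2],msg_vec) then VV[2][2]++ -> VV[2]=[4, 0, 2]
Event 5: LOCAL 1: VV[1][1]++ -> VV[1]=[0, 1, 0]
Event 6: SEND 2->1: VV[2][2]++ -> VV[2]=[4, 0, 3], msg_vec=[4, 0, 3]; VV[1]=max(VV[1],msg_vec) then VV[1][1]++ -> VV[1]=[4, 2, 3]
Event 7: SEND 1->2: VV[1][1]++ -> VV[1]=[4, 3, 3], msg_vec=[4, 3, 3]; VV[2]=max(VV[2],msg_vec) then VV[2][2]++ -> VV[2]=[4, 3, 4]
Event 3 stamp: [3, 0, 1]
Event 5 stamp: [0, 1, 0]
[3, 0, 1] <= [0, 1, 0]? False
[0, 1, 0] <= [3, 0, 1]? False
Relation: concurrent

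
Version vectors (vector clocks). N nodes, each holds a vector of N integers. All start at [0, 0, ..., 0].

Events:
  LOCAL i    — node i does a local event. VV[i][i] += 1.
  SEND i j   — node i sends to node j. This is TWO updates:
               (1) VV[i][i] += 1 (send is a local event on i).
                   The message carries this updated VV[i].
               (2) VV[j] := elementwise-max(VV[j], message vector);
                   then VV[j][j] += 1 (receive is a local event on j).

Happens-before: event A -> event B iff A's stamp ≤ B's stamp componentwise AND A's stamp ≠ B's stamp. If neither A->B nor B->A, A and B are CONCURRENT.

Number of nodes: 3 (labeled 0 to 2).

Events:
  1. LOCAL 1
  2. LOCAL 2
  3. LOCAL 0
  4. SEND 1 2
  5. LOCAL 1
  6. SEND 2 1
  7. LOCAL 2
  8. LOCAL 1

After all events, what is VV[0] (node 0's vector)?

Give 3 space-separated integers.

Initial: VV[0]=[0, 0, 0]
Initial: VV[1]=[0, 0, 0]
Initial: VV[2]=[0, 0, 0]
Event 1: LOCAL 1: VV[1][1]++ -> VV[1]=[0, 1, 0]
Event 2: LOCAL 2: VV[2][2]++ -> VV[2]=[0, 0, 1]
Event 3: LOCAL 0: VV[0][0]++ -> VV[0]=[1, 0, 0]
Event 4: SEND 1->2: VV[1][1]++ -> VV[1]=[0, 2, 0], msg_vec=[0, 2, 0]; VV[2]=max(VV[2],msg_vec) then VV[2][2]++ -> VV[2]=[0, 2, 2]
Event 5: LOCAL 1: VV[1][1]++ -> VV[1]=[0, 3, 0]
Event 6: SEND 2->1: VV[2][2]++ -> VV[2]=[0, 2, 3], msg_vec=[0, 2, 3]; VV[1]=max(VV[1],msg_vec) then VV[1][1]++ -> VV[1]=[0, 4, 3]
Event 7: LOCAL 2: VV[2][2]++ -> VV[2]=[0, 2, 4]
Event 8: LOCAL 1: VV[1][1]++ -> VV[1]=[0, 5, 3]
Final vectors: VV[0]=[1, 0, 0]; VV[1]=[0, 5, 3]; VV[2]=[0, 2, 4]

Answer: 1 0 0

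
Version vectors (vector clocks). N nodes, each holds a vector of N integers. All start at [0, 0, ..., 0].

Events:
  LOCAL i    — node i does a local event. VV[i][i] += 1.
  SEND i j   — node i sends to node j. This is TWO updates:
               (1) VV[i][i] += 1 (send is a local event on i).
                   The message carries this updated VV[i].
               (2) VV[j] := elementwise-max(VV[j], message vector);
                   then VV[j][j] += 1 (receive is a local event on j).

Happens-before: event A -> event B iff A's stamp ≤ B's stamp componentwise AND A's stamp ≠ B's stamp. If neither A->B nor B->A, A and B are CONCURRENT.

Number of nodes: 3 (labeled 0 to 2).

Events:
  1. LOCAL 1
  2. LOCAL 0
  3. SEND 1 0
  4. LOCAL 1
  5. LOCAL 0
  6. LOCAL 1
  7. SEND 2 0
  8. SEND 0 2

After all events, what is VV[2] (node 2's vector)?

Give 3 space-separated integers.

Answer: 5 2 2

Derivation:
Initial: VV[0]=[0, 0, 0]
Initial: VV[1]=[0, 0, 0]
Initial: VV[2]=[0, 0, 0]
Event 1: LOCAL 1: VV[1][1]++ -> VV[1]=[0, 1, 0]
Event 2: LOCAL 0: VV[0][0]++ -> VV[0]=[1, 0, 0]
Event 3: SEND 1->0: VV[1][1]++ -> VV[1]=[0, 2, 0], msg_vec=[0, 2, 0]; VV[0]=max(VV[0],msg_vec) then VV[0][0]++ -> VV[0]=[2, 2, 0]
Event 4: LOCAL 1: VV[1][1]++ -> VV[1]=[0, 3, 0]
Event 5: LOCAL 0: VV[0][0]++ -> VV[0]=[3, 2, 0]
Event 6: LOCAL 1: VV[1][1]++ -> VV[1]=[0, 4, 0]
Event 7: SEND 2->0: VV[2][2]++ -> VV[2]=[0, 0, 1], msg_vec=[0, 0, 1]; VV[0]=max(VV[0],msg_vec) then VV[0][0]++ -> VV[0]=[4, 2, 1]
Event 8: SEND 0->2: VV[0][0]++ -> VV[0]=[5, 2, 1], msg_vec=[5, 2, 1]; VV[2]=max(VV[2],msg_vec) then VV[2][2]++ -> VV[2]=[5, 2, 2]
Final vectors: VV[0]=[5, 2, 1]; VV[1]=[0, 4, 0]; VV[2]=[5, 2, 2]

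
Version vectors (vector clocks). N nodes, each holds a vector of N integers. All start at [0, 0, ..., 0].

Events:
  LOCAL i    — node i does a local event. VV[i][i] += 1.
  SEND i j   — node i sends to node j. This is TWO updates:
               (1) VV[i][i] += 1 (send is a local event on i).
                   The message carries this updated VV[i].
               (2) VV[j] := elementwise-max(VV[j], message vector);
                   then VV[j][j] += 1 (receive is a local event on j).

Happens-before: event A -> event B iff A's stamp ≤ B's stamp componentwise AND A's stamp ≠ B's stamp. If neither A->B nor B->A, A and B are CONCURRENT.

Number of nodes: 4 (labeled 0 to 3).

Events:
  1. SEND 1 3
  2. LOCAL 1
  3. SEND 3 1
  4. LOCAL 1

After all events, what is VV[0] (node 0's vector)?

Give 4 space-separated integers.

Answer: 0 0 0 0

Derivation:
Initial: VV[0]=[0, 0, 0, 0]
Initial: VV[1]=[0, 0, 0, 0]
Initial: VV[2]=[0, 0, 0, 0]
Initial: VV[3]=[0, 0, 0, 0]
Event 1: SEND 1->3: VV[1][1]++ -> VV[1]=[0, 1, 0, 0], msg_vec=[0, 1, 0, 0]; VV[3]=max(VV[3],msg_vec) then VV[3][3]++ -> VV[3]=[0, 1, 0, 1]
Event 2: LOCAL 1: VV[1][1]++ -> VV[1]=[0, 2, 0, 0]
Event 3: SEND 3->1: VV[3][3]++ -> VV[3]=[0, 1, 0, 2], msg_vec=[0, 1, 0, 2]; VV[1]=max(VV[1],msg_vec) then VV[1][1]++ -> VV[1]=[0, 3, 0, 2]
Event 4: LOCAL 1: VV[1][1]++ -> VV[1]=[0, 4, 0, 2]
Final vectors: VV[0]=[0, 0, 0, 0]; VV[1]=[0, 4, 0, 2]; VV[2]=[0, 0, 0, 0]; VV[3]=[0, 1, 0, 2]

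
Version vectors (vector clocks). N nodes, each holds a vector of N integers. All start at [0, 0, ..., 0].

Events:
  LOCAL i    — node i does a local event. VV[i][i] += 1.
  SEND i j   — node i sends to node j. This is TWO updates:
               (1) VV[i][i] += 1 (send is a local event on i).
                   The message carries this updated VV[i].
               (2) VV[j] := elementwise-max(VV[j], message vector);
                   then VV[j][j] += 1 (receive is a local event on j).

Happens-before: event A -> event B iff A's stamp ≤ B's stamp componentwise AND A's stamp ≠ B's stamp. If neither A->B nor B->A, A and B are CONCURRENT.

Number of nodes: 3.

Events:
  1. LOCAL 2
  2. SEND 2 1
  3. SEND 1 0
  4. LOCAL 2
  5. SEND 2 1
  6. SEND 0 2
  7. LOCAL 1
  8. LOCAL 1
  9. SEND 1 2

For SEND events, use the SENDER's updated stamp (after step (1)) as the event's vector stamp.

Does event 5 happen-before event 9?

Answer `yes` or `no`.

Initial: VV[0]=[0, 0, 0]
Initial: VV[1]=[0, 0, 0]
Initial: VV[2]=[0, 0, 0]
Event 1: LOCAL 2: VV[2][2]++ -> VV[2]=[0, 0, 1]
Event 2: SEND 2->1: VV[2][2]++ -> VV[2]=[0, 0, 2], msg_vec=[0, 0, 2]; VV[1]=max(VV[1],msg_vec) then VV[1][1]++ -> VV[1]=[0, 1, 2]
Event 3: SEND 1->0: VV[1][1]++ -> VV[1]=[0, 2, 2], msg_vec=[0, 2, 2]; VV[0]=max(VV[0],msg_vec) then VV[0][0]++ -> VV[0]=[1, 2, 2]
Event 4: LOCAL 2: VV[2][2]++ -> VV[2]=[0, 0, 3]
Event 5: SEND 2->1: VV[2][2]++ -> VV[2]=[0, 0, 4], msg_vec=[0, 0, 4]; VV[1]=max(VV[1],msg_vec) then VV[1][1]++ -> VV[1]=[0, 3, 4]
Event 6: SEND 0->2: VV[0][0]++ -> VV[0]=[2, 2, 2], msg_vec=[2, 2, 2]; VV[2]=max(VV[2],msg_vec) then VV[2][2]++ -> VV[2]=[2, 2, 5]
Event 7: LOCAL 1: VV[1][1]++ -> VV[1]=[0, 4, 4]
Event 8: LOCAL 1: VV[1][1]++ -> VV[1]=[0, 5, 4]
Event 9: SEND 1->2: VV[1][1]++ -> VV[1]=[0, 6, 4], msg_vec=[0, 6, 4]; VV[2]=max(VV[2],msg_vec) then VV[2][2]++ -> VV[2]=[2, 6, 6]
Event 5 stamp: [0, 0, 4]
Event 9 stamp: [0, 6, 4]
[0, 0, 4] <= [0, 6, 4]? True. Equal? False. Happens-before: True

Answer: yes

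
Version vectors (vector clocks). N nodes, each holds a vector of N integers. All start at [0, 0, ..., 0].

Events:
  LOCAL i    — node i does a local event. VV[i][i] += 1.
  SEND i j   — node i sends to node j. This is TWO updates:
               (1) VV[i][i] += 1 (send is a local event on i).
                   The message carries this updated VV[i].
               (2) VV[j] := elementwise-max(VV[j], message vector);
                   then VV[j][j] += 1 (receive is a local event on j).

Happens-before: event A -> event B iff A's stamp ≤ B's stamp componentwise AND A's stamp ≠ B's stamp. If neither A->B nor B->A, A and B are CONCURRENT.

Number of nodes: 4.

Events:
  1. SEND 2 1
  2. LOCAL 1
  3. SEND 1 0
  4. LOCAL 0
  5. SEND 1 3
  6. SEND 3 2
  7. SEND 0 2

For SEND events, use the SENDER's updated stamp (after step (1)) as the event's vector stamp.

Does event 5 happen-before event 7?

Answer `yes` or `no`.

Initial: VV[0]=[0, 0, 0, 0]
Initial: VV[1]=[0, 0, 0, 0]
Initial: VV[2]=[0, 0, 0, 0]
Initial: VV[3]=[0, 0, 0, 0]
Event 1: SEND 2->1: VV[2][2]++ -> VV[2]=[0, 0, 1, 0], msg_vec=[0, 0, 1, 0]; VV[1]=max(VV[1],msg_vec) then VV[1][1]++ -> VV[1]=[0, 1, 1, 0]
Event 2: LOCAL 1: VV[1][1]++ -> VV[1]=[0, 2, 1, 0]
Event 3: SEND 1->0: VV[1][1]++ -> VV[1]=[0, 3, 1, 0], msg_vec=[0, 3, 1, 0]; VV[0]=max(VV[0],msg_vec) then VV[0][0]++ -> VV[0]=[1, 3, 1, 0]
Event 4: LOCAL 0: VV[0][0]++ -> VV[0]=[2, 3, 1, 0]
Event 5: SEND 1->3: VV[1][1]++ -> VV[1]=[0, 4, 1, 0], msg_vec=[0, 4, 1, 0]; VV[3]=max(VV[3],msg_vec) then VV[3][3]++ -> VV[3]=[0, 4, 1, 1]
Event 6: SEND 3->2: VV[3][3]++ -> VV[3]=[0, 4, 1, 2], msg_vec=[0, 4, 1, 2]; VV[2]=max(VV[2],msg_vec) then VV[2][2]++ -> VV[2]=[0, 4, 2, 2]
Event 7: SEND 0->2: VV[0][0]++ -> VV[0]=[3, 3, 1, 0], msg_vec=[3, 3, 1, 0]; VV[2]=max(VV[2],msg_vec) then VV[2][2]++ -> VV[2]=[3, 4, 3, 2]
Event 5 stamp: [0, 4, 1, 0]
Event 7 stamp: [3, 3, 1, 0]
[0, 4, 1, 0] <= [3, 3, 1, 0]? False. Equal? False. Happens-before: False

Answer: no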